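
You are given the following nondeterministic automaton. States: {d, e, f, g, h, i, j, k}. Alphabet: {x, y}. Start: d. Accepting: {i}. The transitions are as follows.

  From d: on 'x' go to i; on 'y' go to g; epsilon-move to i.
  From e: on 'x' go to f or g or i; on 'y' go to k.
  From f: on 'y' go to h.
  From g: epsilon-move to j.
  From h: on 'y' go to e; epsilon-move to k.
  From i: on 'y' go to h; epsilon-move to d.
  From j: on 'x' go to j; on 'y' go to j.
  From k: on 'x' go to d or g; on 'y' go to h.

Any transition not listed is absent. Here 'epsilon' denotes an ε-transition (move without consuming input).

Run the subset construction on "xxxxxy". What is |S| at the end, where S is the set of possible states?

4

Start: ε-closure({d}) = {d, i}.
Read 'x': {d, i} → {d, i}.
Read 'x': {d, i} → {d, i}.
Read 'x': {d, i} → {d, i}.
Read 'x': {d, i} → {d, i}.
Read 'x': {d, i} → {d, i}.
Read 'y': {d, i} → {g, h, j, k}.
That set has 4 states.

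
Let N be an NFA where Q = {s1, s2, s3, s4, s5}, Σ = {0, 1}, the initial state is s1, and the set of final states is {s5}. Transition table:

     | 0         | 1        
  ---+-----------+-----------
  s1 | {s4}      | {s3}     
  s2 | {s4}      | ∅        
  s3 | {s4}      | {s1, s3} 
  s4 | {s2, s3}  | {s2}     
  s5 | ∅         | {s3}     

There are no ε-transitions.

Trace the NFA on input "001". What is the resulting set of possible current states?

Start in {s1}.
Read '0': s1→{s4}; now {s4}.
Read '0': s4→{s2, s3}; now {s2, s3}.
Read '1': s2→∅, s3→{s1, s3}; now {s1, s3}.

{s1, s3}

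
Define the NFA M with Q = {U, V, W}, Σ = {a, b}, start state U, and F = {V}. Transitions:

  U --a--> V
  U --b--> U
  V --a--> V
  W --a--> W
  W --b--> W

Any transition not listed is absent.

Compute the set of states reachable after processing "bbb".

{U}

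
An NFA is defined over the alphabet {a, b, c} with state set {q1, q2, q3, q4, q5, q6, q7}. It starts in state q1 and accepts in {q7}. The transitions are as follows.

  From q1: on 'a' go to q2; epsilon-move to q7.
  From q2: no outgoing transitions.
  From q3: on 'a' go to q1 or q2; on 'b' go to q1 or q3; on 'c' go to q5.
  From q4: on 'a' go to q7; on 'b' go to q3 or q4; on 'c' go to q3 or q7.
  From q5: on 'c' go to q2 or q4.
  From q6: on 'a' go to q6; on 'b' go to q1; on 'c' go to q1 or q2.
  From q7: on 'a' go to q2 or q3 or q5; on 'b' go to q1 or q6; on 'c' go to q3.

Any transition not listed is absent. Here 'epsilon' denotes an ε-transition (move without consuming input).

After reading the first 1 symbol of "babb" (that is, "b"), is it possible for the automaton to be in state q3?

Start: ε-closure({q1}) = {q1, q7}.
Read 'b': q1→∅, q7→{q1, q6}; union {q1, q6}; ε-closure = {q1, q6, q7}.
State q3 is not in {q1, q6, q7}.

No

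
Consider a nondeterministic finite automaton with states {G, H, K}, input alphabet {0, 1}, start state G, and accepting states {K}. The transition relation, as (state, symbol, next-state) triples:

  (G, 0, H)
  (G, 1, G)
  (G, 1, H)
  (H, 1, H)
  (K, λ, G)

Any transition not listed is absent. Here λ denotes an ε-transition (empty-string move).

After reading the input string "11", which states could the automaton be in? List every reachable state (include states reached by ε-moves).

{G, H}

Start in {G}.
Read '1': G→{G, H}; now {G, H}.
Read '1': G→{G, H}, H→{H}; now {G, H}.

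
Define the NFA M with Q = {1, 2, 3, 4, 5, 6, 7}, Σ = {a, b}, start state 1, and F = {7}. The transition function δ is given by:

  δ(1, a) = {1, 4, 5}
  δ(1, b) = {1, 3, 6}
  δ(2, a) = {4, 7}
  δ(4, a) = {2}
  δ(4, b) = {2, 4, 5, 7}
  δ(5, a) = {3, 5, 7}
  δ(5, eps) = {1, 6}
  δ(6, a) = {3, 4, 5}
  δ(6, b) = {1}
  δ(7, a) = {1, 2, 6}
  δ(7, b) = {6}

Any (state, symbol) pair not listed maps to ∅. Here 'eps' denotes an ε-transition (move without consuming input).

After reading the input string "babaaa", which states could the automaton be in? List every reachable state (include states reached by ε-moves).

{1, 2, 3, 4, 5, 6, 7}

Start in {1}.
Read 'b': {1} → {1, 3, 6}.
Read 'a': {1, 3, 6} → {1, 3, 4, 5, 6}.
Read 'b': {1, 3, 4, 5, 6} → {1, 2, 3, 4, 5, 6, 7}.
Read 'a': {1, 2, 3, 4, 5, 6, 7} → {1, 2, 3, 4, 5, 6, 7}.
Read 'a': {1, 2, 3, 4, 5, 6, 7} → {1, 2, 3, 4, 5, 6, 7}.
Read 'a': {1, 2, 3, 4, 5, 6, 7} → {1, 2, 3, 4, 5, 6, 7}.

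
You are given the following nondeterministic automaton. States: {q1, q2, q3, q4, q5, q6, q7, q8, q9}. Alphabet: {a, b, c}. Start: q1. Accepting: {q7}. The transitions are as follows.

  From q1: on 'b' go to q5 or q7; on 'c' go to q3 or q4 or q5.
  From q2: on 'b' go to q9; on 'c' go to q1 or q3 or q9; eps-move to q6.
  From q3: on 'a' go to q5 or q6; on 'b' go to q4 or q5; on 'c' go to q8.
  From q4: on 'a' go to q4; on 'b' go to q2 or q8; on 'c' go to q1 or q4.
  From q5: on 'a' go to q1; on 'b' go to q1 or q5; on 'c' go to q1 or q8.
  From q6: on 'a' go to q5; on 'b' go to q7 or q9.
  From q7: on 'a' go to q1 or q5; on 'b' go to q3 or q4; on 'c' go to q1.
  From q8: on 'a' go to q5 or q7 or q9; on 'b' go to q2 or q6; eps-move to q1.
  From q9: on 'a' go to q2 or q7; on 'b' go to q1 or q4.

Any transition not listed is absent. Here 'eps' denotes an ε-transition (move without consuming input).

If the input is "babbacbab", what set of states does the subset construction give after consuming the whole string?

{q1, q2, q3, q4, q5, q6, q7, q8}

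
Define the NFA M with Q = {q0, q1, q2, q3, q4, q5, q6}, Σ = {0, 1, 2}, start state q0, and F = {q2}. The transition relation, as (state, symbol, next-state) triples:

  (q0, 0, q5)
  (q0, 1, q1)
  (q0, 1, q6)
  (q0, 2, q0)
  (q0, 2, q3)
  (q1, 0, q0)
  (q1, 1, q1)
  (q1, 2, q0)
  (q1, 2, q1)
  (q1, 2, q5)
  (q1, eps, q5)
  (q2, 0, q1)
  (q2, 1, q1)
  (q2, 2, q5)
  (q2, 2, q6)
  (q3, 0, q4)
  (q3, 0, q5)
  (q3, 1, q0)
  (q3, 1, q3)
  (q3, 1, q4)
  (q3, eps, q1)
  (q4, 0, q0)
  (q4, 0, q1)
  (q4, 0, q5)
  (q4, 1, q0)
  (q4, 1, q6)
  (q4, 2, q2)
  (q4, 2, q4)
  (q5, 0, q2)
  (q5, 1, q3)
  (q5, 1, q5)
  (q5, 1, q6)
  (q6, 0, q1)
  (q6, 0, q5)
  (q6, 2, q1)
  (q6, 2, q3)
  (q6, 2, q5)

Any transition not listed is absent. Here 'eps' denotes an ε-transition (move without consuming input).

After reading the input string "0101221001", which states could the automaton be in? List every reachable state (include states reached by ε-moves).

Start in {q0}.
Read '0': q0→{q5}; now {q5}.
Read '1': q5→{q3, q5, q6}; union {q3, q5, q6}; ε-closure = {q1, q3, q5, q6}.
Read '0': q1→{q0}, q3→{q4, q5}, q5→{q2}, q6→{q1, q5}; now {q0, q1, q2, q4, q5}.
Read '1': q0→{q1, q6}, q1→{q1}, q2→{q1}, q4→{q0, q6}, q5→{q3, q5, q6}; now {q0, q1, q3, q5, q6}.
Read '2': q0→{q0, q3}, q1→{q0, q1, q5}, q3→∅, q5→∅, q6→{q1, q3, q5}; now {q0, q1, q3, q5}.
Read '2': q0→{q0, q3}, q1→{q0, q1, q5}, q3→∅, q5→∅; now {q0, q1, q3, q5}.
Read '1': q0→{q1, q6}, q1→{q1}, q3→{q0, q3, q4}, q5→{q3, q5, q6}; now {q0, q1, q3, q4, q5, q6}.
Read '0': q0→{q5}, q1→{q0}, q3→{q4, q5}, q4→{q0, q1, q5}, q5→{q2}, q6→{q1, q5}; now {q0, q1, q2, q4, q5}.
Read '0': q0→{q5}, q1→{q0}, q2→{q1}, q4→{q0, q1, q5}, q5→{q2}; now {q0, q1, q2, q5}.
Read '1': q0→{q1, q6}, q1→{q1}, q2→{q1}, q5→{q3, q5, q6}; now {q1, q3, q5, q6}.

{q1, q3, q5, q6}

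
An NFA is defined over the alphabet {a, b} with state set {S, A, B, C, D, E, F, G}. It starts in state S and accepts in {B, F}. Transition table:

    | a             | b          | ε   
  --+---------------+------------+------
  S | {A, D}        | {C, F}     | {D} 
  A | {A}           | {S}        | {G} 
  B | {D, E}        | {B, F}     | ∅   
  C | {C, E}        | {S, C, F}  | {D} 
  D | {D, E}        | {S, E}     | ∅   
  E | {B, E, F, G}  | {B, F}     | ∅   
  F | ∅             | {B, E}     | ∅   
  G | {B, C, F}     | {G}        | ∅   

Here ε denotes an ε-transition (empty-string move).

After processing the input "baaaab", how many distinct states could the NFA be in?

7

Start: ε-closure({S}) = {S, D}.
Read 'b': S→{C, F}, D→{S, E}; union {S, C, E, F}; ε-closure = {S, C, D, E, F}.
Read 'a': S→{A, D}, C→{C, E}, D→{D, E}, E→{B, E, F, G}, F→∅; now {A, B, C, D, E, F, G}.
Read 'a': A→{A}, B→{D, E}, C→{C, E}, D→{D, E}, E→{B, E, F, G}, F→∅, G→{B, C, F}; now {A, B, C, D, E, F, G}.
Read 'a': A→{A}, B→{D, E}, C→{C, E}, D→{D, E}, E→{B, E, F, G}, F→∅, G→{B, C, F}; now {A, B, C, D, E, F, G}.
Read 'a': A→{A}, B→{D, E}, C→{C, E}, D→{D, E}, E→{B, E, F, G}, F→∅, G→{B, C, F}; now {A, B, C, D, E, F, G}.
Read 'b': A→{S}, B→{B, F}, C→{S, C, F}, D→{S, E}, E→{B, F}, F→{B, E}, G→{G}; union {S, B, C, E, F, G}; ε-closure = {S, B, C, D, E, F, G}.
That set has 7 states.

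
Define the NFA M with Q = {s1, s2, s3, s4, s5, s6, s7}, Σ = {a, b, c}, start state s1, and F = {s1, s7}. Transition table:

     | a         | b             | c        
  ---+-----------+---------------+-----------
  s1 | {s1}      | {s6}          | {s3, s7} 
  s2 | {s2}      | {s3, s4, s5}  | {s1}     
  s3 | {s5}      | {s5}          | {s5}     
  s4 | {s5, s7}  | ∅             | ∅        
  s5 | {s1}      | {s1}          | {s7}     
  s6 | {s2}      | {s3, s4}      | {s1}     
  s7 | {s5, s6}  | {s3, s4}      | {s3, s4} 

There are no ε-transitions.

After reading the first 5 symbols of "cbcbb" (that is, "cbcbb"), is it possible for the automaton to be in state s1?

Start in {s1}.
Read 'c': s1→{s3, s7}; now {s3, s7}.
Read 'b': s3→{s5}, s7→{s3, s4}; now {s3, s4, s5}.
Read 'c': s3→{s5}, s4→∅, s5→{s7}; now {s5, s7}.
Read 'b': s5→{s1}, s7→{s3, s4}; now {s1, s3, s4}.
Read 'b': s1→{s6}, s3→{s5}, s4→∅; now {s5, s6}.
State s1 is not in {s5, s6}.

No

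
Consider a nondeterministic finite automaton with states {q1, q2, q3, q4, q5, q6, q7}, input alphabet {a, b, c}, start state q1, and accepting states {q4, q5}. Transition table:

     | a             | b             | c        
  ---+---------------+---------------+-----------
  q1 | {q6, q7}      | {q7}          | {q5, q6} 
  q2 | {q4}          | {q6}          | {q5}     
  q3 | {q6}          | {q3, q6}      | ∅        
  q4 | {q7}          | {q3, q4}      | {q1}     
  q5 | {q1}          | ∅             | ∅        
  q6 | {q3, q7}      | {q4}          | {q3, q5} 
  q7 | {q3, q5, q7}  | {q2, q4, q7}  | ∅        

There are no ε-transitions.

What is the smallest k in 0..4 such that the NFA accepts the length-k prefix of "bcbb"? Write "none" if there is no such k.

Start in {q1}.
Read 'b': {q1} → {q7}.
Read 'c': {q7} → ∅.
The set is empty and remains empty for the remaining 2 symbols.
No reachable set along the way intersects F.

none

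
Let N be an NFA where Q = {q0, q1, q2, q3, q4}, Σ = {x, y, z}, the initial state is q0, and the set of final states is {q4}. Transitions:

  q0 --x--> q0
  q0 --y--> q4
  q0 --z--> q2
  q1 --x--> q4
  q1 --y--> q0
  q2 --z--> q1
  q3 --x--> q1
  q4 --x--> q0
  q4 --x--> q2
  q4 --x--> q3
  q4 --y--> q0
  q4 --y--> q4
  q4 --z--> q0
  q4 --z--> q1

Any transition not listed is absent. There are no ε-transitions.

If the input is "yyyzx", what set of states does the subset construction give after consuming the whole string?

Start in {q0}.
Read 'y': {q0} → {q4}.
Read 'y': {q4} → {q0, q4}.
Read 'y': {q0, q4} → {q0, q4}.
Read 'z': {q0, q4} → {q0, q1, q2}.
Read 'x': {q0, q1, q2} → {q0, q4}.

{q0, q4}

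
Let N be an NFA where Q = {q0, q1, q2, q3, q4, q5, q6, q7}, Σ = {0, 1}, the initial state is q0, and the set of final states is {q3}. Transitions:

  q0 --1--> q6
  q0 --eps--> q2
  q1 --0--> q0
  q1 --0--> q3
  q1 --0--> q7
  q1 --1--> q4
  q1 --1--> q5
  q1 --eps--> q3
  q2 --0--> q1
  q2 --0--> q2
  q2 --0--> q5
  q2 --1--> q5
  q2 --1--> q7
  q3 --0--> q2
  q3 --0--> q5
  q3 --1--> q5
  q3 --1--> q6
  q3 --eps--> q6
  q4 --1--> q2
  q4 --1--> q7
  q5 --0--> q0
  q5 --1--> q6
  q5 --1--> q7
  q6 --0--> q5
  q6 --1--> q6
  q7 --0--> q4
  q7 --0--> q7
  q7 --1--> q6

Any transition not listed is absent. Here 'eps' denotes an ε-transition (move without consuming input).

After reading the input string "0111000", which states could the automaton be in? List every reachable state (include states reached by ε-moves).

{q0, q1, q2, q3, q4, q5, q6, q7}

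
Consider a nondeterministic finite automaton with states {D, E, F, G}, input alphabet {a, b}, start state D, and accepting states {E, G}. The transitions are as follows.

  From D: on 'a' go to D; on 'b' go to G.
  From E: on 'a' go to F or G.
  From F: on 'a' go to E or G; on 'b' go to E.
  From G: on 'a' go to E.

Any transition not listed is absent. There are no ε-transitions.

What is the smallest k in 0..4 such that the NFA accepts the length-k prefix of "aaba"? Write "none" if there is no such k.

Start in {D}.
Read 'a': D→{D}; now {D}.
Read 'a': D→{D}; now {D}.
Read 'b': D→{G}; now {G}.
None of the earlier sets intersect F, but {G} does.

3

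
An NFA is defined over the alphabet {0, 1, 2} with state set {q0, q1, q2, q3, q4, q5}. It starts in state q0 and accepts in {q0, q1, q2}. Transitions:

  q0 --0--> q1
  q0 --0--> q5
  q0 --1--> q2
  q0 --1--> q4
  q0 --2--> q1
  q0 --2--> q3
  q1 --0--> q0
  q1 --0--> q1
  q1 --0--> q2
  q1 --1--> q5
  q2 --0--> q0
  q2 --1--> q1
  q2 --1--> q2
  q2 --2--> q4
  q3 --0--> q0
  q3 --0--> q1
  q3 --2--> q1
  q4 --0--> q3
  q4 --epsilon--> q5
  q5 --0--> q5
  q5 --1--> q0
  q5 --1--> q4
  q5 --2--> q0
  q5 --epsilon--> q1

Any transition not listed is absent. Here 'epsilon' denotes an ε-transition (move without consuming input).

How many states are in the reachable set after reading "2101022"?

3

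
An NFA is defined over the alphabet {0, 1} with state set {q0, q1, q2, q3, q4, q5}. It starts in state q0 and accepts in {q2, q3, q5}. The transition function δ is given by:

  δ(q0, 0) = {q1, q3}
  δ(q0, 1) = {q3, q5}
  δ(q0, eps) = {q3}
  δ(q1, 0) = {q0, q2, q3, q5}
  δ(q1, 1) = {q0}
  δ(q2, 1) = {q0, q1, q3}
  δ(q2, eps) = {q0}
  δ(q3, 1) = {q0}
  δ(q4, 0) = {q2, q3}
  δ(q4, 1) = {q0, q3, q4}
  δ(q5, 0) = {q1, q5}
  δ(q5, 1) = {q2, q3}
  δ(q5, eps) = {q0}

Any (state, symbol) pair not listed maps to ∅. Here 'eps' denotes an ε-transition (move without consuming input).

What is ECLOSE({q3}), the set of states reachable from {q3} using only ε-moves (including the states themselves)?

{q3}

Begin with {q3}.
No ε-moves leave this set, so the closure equals the set itself.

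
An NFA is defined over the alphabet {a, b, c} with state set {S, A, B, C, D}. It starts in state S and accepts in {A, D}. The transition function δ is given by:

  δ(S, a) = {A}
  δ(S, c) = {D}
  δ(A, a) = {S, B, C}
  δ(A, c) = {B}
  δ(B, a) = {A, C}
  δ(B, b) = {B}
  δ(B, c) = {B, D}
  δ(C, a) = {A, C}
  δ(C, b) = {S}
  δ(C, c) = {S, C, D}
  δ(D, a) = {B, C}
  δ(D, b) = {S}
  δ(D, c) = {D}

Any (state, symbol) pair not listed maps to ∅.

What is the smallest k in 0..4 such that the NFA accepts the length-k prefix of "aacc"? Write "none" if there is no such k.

Start in {S}.
Read 'a': {S} → {A}.
None of the earlier sets intersect F, but {A} does.

1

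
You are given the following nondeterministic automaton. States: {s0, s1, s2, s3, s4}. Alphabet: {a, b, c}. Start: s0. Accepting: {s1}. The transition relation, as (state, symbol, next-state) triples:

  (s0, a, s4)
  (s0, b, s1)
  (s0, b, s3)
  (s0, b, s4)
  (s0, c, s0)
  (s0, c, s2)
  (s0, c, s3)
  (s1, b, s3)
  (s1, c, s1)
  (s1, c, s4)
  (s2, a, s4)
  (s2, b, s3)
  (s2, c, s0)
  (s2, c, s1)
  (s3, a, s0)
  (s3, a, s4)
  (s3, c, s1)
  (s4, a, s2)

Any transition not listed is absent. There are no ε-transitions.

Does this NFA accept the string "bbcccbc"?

Yes

Start in {s0}.
Read 'b': {s0} → {s1, s3, s4}.
Read 'b': {s1, s3, s4} → {s3}.
Read 'c': {s3} → {s1}.
Read 'c': {s1} → {s1, s4}.
Read 'c': {s1, s4} → {s1, s4}.
Read 'b': {s1, s4} → {s3}.
Read 'c': {s3} → {s1}.
The final set {s1} contains the accepting state s1.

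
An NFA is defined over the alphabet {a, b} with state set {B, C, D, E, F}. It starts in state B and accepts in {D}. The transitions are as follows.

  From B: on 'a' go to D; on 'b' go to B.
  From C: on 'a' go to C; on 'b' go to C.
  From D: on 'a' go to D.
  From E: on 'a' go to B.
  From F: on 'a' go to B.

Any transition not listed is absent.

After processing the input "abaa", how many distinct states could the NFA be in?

Start in {B}.
Read 'a': {B} → {D}.
Read 'b': {D} → ∅.
The set is empty and remains empty for the remaining 2 symbols.
That set has 0 states.

0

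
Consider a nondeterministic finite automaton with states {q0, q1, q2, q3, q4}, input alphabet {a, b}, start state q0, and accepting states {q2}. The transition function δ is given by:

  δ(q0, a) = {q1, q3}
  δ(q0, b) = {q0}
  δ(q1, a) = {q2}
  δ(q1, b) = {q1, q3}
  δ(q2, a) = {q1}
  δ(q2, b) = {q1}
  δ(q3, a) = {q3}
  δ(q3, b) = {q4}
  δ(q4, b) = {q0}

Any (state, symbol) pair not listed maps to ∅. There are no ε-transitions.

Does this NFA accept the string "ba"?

Start in {q0}.
Read 'b': q0→{q0}; now {q0}.
Read 'a': q0→{q1, q3}; now {q1, q3}.
The final set {q1, q3} contains no accepting state.

No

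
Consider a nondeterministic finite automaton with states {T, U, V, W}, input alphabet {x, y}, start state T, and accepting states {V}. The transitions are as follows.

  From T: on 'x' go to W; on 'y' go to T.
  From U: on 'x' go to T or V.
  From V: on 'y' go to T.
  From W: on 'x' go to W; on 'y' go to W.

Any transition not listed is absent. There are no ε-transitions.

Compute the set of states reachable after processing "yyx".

Start in {T}.
Read 'y': T→{T}; now {T}.
Read 'y': T→{T}; now {T}.
Read 'x': T→{W}; now {W}.

{W}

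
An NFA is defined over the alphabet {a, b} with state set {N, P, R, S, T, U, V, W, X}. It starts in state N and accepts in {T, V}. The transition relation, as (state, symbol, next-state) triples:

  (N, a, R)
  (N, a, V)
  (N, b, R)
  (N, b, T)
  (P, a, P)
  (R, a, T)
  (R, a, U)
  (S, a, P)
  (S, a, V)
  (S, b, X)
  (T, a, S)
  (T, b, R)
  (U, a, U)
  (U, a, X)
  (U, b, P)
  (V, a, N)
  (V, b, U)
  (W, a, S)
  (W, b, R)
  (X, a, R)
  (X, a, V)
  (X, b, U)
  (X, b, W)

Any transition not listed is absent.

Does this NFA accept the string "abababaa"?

Start in {N}.
Read 'a': N→{R, V}; now {R, V}.
Read 'b': R→∅, V→{U}; now {U}.
Read 'a': U→{U, X}; now {U, X}.
Read 'b': U→{P}, X→{U, W}; now {P, U, W}.
Read 'a': P→{P}, U→{U, X}, W→{S}; now {P, S, U, X}.
Read 'b': P→∅, S→{X}, U→{P}, X→{U, W}; now {P, U, W, X}.
Read 'a': P→{P}, U→{U, X}, W→{S}, X→{R, V}; now {P, R, S, U, V, X}.
Read 'a': P→{P}, R→{T, U}, S→{P, V}, U→{U, X}, V→{N}, X→{R, V}; now {N, P, R, T, U, V, X}.
The final set {N, P, R, T, U, V, X} contains the accepting states T, V.

Yes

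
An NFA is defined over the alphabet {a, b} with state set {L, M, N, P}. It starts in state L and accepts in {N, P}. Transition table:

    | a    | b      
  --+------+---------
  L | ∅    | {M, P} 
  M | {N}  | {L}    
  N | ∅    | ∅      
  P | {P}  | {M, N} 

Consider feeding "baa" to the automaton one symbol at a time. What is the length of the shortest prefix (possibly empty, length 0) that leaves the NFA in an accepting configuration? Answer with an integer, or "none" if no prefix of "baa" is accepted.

1

Start in {L}.
Read 'b': {L} → {M, P}.
None of the earlier sets intersect F, but {M, P} does.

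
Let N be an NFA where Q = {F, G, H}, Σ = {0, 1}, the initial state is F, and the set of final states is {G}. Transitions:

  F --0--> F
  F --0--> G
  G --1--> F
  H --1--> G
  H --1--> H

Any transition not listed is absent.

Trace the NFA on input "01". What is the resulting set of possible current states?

{F}

Start in {F}.
Read '0': {F} → {F, G}.
Read '1': {F, G} → {F}.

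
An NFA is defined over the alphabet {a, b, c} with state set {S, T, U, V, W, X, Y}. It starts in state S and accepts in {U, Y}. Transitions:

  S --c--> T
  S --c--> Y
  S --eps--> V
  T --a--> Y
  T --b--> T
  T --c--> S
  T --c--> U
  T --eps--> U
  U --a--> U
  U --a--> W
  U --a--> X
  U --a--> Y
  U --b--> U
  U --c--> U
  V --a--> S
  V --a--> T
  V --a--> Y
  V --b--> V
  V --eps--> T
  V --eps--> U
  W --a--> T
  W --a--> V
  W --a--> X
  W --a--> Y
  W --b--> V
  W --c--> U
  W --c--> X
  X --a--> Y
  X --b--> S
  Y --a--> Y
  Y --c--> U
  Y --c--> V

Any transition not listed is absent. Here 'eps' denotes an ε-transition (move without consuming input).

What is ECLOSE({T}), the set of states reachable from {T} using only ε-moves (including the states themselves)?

Begin with {T}.
ε-move T → U; add U.

{T, U}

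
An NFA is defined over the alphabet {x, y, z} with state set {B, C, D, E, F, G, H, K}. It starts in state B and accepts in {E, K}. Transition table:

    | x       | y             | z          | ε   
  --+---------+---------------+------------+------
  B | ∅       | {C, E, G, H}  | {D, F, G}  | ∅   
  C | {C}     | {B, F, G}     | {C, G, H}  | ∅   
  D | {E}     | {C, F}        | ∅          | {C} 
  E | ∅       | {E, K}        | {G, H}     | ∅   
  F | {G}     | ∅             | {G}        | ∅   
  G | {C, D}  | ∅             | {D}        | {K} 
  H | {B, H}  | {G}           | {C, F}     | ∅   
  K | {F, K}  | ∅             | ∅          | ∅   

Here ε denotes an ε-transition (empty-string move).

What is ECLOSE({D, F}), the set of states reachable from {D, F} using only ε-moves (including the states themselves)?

{C, D, F}

Begin with {D, F}.
ε-move D → C; add C.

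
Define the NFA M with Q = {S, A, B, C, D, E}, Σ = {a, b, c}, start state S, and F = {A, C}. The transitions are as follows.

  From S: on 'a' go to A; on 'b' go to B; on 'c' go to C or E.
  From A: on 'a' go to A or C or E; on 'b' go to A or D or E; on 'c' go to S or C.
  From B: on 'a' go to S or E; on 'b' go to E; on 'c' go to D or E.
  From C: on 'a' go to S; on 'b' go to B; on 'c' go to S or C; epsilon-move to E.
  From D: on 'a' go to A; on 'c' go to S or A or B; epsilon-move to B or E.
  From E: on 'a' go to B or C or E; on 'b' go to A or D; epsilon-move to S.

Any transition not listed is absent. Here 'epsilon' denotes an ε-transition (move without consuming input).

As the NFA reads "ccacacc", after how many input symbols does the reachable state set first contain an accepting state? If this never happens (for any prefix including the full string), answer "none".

Start in {S}.
Read 'c': S→{C, E}; union {C, E}; ε-closure = {S, C, E}.
None of the earlier sets intersect F, but {S, C, E} does.

1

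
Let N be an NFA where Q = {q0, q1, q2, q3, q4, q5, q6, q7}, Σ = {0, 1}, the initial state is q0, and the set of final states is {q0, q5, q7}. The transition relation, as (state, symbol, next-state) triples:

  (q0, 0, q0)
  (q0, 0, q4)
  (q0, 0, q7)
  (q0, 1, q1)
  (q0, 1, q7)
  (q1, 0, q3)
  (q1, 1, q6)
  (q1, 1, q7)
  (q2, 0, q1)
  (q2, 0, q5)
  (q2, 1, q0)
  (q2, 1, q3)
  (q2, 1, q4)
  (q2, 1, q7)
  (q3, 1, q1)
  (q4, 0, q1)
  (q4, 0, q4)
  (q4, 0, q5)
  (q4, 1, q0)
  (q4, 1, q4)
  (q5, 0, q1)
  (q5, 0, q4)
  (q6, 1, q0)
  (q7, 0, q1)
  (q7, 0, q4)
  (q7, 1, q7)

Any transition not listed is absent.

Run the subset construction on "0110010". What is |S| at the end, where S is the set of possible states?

6

Start in {q0}.
Read '0': q0→{q0, q4, q7}; now {q0, q4, q7}.
Read '1': q0→{q1, q7}, q4→{q0, q4}, q7→{q7}; now {q0, q1, q4, q7}.
Read '1': q0→{q1, q7}, q1→{q6, q7}, q4→{q0, q4}, q7→{q7}; now {q0, q1, q4, q6, q7}.
Read '0': q0→{q0, q4, q7}, q1→{q3}, q4→{q1, q4, q5}, q6→∅, q7→{q1, q4}; now {q0, q1, q3, q4, q5, q7}.
Read '0': q0→{q0, q4, q7}, q1→{q3}, q3→∅, q4→{q1, q4, q5}, q5→{q1, q4}, q7→{q1, q4}; now {q0, q1, q3, q4, q5, q7}.
Read '1': q0→{q1, q7}, q1→{q6, q7}, q3→{q1}, q4→{q0, q4}, q5→∅, q7→{q7}; now {q0, q1, q4, q6, q7}.
Read '0': q0→{q0, q4, q7}, q1→{q3}, q4→{q1, q4, q5}, q6→∅, q7→{q1, q4}; now {q0, q1, q3, q4, q5, q7}.
That set has 6 states.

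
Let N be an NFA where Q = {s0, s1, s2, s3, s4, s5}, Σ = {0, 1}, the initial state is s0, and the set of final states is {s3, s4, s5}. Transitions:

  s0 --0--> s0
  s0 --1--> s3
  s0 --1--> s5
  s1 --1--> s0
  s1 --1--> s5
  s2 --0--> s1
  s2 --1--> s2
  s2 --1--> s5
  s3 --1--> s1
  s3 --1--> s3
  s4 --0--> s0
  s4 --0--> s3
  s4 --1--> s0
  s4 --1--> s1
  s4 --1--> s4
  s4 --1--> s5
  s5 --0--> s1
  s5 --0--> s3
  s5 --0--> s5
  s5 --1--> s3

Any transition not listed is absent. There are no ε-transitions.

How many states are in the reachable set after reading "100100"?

4

Start in {s0}.
Read '1': s0→{s3, s5}; now {s3, s5}.
Read '0': s3→∅, s5→{s1, s3, s5}; now {s1, s3, s5}.
Read '0': s1→∅, s3→∅, s5→{s1, s3, s5}; now {s1, s3, s5}.
Read '1': s1→{s0, s5}, s3→{s1, s3}, s5→{s3}; now {s0, s1, s3, s5}.
Read '0': s0→{s0}, s1→∅, s3→∅, s5→{s1, s3, s5}; now {s0, s1, s3, s5}.
Read '0': s0→{s0}, s1→∅, s3→∅, s5→{s1, s3, s5}; now {s0, s1, s3, s5}.
That set has 4 states.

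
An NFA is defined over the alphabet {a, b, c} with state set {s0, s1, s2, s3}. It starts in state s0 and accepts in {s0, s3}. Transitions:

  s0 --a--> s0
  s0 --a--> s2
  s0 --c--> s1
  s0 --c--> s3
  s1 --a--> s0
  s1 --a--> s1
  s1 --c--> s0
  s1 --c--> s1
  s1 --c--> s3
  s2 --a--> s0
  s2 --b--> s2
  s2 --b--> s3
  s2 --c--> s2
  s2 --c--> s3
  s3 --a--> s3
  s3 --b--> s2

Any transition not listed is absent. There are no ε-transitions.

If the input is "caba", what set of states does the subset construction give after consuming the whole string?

{s0}

Start in {s0}.
Read 'c': {s0} → {s1, s3}.
Read 'a': {s1, s3} → {s0, s1, s3}.
Read 'b': {s0, s1, s3} → {s2}.
Read 'a': {s2} → {s0}.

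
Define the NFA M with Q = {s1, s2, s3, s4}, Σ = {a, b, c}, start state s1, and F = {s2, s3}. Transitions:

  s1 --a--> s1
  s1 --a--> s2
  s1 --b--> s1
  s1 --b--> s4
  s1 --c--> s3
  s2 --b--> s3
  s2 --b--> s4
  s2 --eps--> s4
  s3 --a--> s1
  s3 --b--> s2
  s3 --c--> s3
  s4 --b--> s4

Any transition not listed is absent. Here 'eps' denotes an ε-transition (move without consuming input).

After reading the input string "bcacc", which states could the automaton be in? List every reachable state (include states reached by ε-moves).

Start in {s1}.
Read 'b': s1→{s1, s4}; now {s1, s4}.
Read 'c': s1→{s3}, s4→∅; now {s3}.
Read 'a': s3→{s1}; now {s1}.
Read 'c': s1→{s3}; now {s3}.
Read 'c': s3→{s3}; now {s3}.

{s3}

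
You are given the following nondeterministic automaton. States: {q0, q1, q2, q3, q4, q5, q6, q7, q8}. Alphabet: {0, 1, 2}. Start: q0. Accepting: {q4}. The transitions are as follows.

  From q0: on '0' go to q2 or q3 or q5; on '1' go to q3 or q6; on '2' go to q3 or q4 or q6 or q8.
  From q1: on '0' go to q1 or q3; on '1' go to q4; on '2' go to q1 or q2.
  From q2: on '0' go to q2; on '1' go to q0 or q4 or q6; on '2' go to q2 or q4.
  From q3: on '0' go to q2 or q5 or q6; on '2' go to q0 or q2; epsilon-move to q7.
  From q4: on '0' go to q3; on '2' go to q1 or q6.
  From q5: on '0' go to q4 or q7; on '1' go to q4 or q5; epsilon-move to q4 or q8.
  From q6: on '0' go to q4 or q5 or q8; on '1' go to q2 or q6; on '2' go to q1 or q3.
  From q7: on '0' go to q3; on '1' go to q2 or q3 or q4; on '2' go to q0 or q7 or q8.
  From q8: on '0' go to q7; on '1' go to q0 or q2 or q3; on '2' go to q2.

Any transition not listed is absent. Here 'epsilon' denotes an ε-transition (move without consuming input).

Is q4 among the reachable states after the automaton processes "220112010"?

Yes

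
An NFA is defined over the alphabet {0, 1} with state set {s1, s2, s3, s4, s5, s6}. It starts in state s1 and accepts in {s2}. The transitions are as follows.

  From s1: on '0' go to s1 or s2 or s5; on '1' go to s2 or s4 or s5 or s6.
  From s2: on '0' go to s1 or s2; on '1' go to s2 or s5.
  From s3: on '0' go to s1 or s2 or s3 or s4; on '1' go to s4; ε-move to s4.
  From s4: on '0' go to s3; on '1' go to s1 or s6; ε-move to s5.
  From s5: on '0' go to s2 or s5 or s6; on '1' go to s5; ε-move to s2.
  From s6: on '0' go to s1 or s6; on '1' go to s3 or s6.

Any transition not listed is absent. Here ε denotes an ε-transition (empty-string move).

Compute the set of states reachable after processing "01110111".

{s1, s2, s3, s4, s5, s6}

Start in {s1}.
Read '0': s1→{s1, s2, s5}; now {s1, s2, s5}.
Read '1': s1→{s2, s4, s5, s6}, s2→{s2, s5}, s5→{s5}; now {s2, s4, s5, s6}.
Read '1': s2→{s2, s5}, s4→{s1, s6}, s5→{s5}, s6→{s3, s6}; union {s1, s2, s3, s5, s6}; ε-closure = {s1, s2, s3, s4, s5, s6}.
Read '1': s1→{s2, s4, s5, s6}, s2→{s2, s5}, s3→{s4}, s4→{s1, s6}, s5→{s5}, s6→{s3, s6}; now {s1, s2, s3, s4, s5, s6}.
Read '0': s1→{s1, s2, s5}, s2→{s1, s2}, s3→{s1, s2, s3, s4}, s4→{s3}, s5→{s2, s5, s6}, s6→{s1, s6}; now {s1, s2, s3, s4, s5, s6}.
Read '1': s1→{s2, s4, s5, s6}, s2→{s2, s5}, s3→{s4}, s4→{s1, s6}, s5→{s5}, s6→{s3, s6}; now {s1, s2, s3, s4, s5, s6}.
Read '1': s1→{s2, s4, s5, s6}, s2→{s2, s5}, s3→{s4}, s4→{s1, s6}, s5→{s5}, s6→{s3, s6}; now {s1, s2, s3, s4, s5, s6}.
Read '1': s1→{s2, s4, s5, s6}, s2→{s2, s5}, s3→{s4}, s4→{s1, s6}, s5→{s5}, s6→{s3, s6}; now {s1, s2, s3, s4, s5, s6}.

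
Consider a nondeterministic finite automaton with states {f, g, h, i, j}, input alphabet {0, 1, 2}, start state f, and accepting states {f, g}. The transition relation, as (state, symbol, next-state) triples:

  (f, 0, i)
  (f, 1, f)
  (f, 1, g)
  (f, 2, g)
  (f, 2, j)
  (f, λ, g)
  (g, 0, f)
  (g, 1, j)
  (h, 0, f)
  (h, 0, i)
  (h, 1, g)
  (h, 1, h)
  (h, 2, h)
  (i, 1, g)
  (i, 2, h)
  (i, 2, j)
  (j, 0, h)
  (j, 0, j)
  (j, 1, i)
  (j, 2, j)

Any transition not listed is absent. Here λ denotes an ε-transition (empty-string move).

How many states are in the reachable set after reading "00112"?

Start: ε-closure({f}) = {f, g}.
Read '0': f→{i}, g→{f}; union {f, i}; ε-closure = {f, g, i}.
Read '0': f→{i}, g→{f}, i→∅; union {f, i}; ε-closure = {f, g, i}.
Read '1': f→{f, g}, g→{j}, i→{g}; now {f, g, j}.
Read '1': f→{f, g}, g→{j}, j→{i}; now {f, g, i, j}.
Read '2': f→{g, j}, g→∅, i→{h, j}, j→{j}; now {g, h, j}.
That set has 3 states.

3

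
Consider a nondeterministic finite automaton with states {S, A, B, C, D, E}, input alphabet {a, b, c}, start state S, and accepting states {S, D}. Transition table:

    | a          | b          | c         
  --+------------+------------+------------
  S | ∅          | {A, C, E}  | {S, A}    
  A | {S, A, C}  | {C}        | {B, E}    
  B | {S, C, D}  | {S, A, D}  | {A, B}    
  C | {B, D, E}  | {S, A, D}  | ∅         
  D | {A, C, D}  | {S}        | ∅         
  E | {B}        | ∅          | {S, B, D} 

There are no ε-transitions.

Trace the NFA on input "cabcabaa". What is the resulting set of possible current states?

Start in {S}.
Read 'c': S→{S, A}; now {S, A}.
Read 'a': S→∅, A→{S, A, C}; now {S, A, C}.
Read 'b': S→{A, C, E}, A→{C}, C→{S, A, D}; now {S, A, C, D, E}.
Read 'c': S→{S, A}, A→{B, E}, C→∅, D→∅, E→{S, B, D}; now {S, A, B, D, E}.
Read 'a': S→∅, A→{S, A, C}, B→{S, C, D}, D→{A, C, D}, E→{B}; now {S, A, B, C, D}.
Read 'b': S→{A, C, E}, A→{C}, B→{S, A, D}, C→{S, A, D}, D→{S}; now {S, A, C, D, E}.
Read 'a': S→∅, A→{S, A, C}, C→{B, D, E}, D→{A, C, D}, E→{B}; now {S, A, B, C, D, E}.
Read 'a': S→∅, A→{S, A, C}, B→{S, C, D}, C→{B, D, E}, D→{A, C, D}, E→{B}; now {S, A, B, C, D, E}.

{S, A, B, C, D, E}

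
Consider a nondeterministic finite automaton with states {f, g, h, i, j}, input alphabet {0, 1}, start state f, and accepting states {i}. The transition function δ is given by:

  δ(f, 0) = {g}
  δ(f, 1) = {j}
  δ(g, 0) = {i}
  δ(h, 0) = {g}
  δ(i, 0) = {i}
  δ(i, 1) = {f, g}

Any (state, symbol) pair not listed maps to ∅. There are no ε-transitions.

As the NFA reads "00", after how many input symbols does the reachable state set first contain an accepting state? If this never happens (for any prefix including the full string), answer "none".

Start in {f}.
Read '0': f→{g}; now {g}.
Read '0': g→{i}; now {i}.
None of the earlier sets intersect F, but {i} does.

2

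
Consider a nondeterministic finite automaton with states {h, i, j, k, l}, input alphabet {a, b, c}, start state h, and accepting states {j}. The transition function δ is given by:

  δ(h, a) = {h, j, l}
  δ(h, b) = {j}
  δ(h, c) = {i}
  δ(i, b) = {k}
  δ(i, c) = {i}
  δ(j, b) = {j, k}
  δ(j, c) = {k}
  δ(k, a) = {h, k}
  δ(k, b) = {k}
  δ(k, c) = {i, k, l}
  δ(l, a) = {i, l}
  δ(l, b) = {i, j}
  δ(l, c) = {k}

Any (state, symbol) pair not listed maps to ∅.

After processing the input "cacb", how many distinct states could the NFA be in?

0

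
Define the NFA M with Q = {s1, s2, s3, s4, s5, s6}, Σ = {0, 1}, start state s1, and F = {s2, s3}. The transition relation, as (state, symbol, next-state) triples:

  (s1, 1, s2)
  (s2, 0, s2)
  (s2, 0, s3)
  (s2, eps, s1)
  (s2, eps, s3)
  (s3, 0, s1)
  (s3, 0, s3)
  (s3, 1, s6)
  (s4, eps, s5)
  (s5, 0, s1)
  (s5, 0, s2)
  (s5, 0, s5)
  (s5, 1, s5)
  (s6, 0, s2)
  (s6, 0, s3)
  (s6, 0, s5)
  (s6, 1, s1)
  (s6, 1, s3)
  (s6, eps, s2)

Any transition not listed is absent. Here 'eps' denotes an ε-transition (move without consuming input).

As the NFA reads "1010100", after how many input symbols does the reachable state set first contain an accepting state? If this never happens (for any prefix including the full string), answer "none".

1

Start in {s1}.
Read '1': {s1} → {s1, s2, s3}.
None of the earlier sets intersect F, but {s1, s2, s3} does.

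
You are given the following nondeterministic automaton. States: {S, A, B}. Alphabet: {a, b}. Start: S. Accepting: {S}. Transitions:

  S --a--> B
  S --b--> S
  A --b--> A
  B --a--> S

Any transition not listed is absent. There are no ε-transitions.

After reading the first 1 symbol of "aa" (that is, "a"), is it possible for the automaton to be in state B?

Yes

Start in {S}.
Read 'a': {S} → {B}.
State B is in {B}.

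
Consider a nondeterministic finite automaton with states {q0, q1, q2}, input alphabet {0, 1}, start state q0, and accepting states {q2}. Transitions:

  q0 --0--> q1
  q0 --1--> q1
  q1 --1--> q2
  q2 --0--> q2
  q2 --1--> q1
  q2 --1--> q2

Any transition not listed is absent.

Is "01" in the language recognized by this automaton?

Start in {q0}.
Read '0': {q0} → {q1}.
Read '1': {q1} → {q2}.
The final set {q2} contains the accepting state q2.

Yes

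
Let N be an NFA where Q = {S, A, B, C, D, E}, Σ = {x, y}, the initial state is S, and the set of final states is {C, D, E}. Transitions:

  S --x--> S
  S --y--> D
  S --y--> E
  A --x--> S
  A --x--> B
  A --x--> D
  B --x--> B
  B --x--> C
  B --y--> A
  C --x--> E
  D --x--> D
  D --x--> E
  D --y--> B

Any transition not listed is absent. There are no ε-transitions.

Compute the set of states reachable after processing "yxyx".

Start in {S}.
Read 'y': S→{D, E}; now {D, E}.
Read 'x': D→{D, E}, E→∅; now {D, E}.
Read 'y': D→{B}, E→∅; now {B}.
Read 'x': B→{B, C}; now {B, C}.

{B, C}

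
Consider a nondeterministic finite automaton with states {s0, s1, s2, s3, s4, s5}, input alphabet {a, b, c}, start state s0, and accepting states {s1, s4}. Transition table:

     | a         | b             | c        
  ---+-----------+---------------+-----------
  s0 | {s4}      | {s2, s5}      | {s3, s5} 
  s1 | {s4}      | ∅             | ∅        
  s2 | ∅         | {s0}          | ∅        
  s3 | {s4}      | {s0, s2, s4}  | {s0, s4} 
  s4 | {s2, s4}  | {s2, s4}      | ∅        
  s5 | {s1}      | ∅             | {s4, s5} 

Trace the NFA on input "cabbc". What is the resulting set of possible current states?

Start in {s0}.
Read 'c': {s0} → {s3, s5}.
Read 'a': {s3, s5} → {s1, s4}.
Read 'b': {s1, s4} → {s2, s4}.
Read 'b': {s2, s4} → {s0, s2, s4}.
Read 'c': {s0, s2, s4} → {s3, s5}.

{s3, s5}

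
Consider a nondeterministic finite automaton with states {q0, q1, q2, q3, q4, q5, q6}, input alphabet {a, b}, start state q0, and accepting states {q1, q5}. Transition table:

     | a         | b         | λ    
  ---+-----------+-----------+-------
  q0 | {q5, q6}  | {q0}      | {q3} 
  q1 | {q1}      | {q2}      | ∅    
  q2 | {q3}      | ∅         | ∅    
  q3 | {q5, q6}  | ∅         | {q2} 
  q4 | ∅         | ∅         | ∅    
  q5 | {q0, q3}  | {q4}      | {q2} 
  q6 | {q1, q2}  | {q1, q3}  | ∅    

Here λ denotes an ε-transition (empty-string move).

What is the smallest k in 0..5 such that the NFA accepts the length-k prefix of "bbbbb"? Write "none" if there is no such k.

none

Start: ε-closure({q0}) = {q0, q2, q3}.
Read 'b': {q0, q2, q3} → {q0, q2, q3}.
Read 'b': {q0, q2, q3} → {q0, q2, q3}.
Read 'b': {q0, q2, q3} → {q0, q2, q3}.
Read 'b': {q0, q2, q3} → {q0, q2, q3}.
Read 'b': {q0, q2, q3} → {q0, q2, q3}.
No reachable set along the way intersects F.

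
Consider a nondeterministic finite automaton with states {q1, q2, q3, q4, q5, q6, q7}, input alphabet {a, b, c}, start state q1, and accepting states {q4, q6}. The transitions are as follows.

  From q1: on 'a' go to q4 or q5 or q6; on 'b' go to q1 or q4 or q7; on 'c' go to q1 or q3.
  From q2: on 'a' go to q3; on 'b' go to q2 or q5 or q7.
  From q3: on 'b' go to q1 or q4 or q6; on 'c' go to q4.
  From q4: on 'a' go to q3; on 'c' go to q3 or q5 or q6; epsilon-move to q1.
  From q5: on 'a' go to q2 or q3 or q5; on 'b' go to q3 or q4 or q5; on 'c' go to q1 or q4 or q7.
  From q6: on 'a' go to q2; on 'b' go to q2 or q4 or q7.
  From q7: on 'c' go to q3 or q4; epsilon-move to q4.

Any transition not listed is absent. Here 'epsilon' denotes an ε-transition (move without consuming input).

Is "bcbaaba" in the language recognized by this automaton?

Yes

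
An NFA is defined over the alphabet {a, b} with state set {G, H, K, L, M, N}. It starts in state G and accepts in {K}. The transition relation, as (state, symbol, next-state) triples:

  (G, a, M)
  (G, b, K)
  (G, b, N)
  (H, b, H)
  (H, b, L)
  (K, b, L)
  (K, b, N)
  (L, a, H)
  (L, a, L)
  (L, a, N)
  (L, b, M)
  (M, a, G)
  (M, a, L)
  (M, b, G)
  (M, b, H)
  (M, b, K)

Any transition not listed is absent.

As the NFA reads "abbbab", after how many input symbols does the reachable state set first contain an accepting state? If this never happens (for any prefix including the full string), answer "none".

Start in {G}.
Read 'a': {G} → {M}.
Read 'b': {M} → {G, H, K}.
None of the earlier sets intersect F, but {G, H, K} does.

2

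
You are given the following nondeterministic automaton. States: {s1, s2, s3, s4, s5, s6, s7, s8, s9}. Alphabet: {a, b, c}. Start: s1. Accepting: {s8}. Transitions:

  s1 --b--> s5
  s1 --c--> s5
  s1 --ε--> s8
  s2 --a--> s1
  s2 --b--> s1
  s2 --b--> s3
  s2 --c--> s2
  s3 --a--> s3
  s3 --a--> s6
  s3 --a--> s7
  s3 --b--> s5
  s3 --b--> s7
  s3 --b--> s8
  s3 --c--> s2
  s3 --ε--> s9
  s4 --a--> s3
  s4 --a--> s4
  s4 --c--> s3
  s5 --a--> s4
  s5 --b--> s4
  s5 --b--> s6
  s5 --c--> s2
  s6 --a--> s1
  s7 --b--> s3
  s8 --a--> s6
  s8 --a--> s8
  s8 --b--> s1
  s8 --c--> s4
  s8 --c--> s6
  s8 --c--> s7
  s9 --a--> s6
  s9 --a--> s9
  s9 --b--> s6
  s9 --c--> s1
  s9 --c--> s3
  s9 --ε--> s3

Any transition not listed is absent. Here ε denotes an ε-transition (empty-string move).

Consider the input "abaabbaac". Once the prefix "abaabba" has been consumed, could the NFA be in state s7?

Start: ε-closure({s1}) = {s1, s8}.
Read 'a': s1→∅, s8→{s6, s8}; now {s6, s8}.
Read 'b': s6→∅, s8→{s1}; union {s1}; ε-closure = {s1, s8}.
Read 'a': s1→∅, s8→{s6, s8}; now {s6, s8}.
Read 'a': s6→{s1}, s8→{s6, s8}; now {s1, s6, s8}.
Read 'b': s1→{s5}, s6→∅, s8→{s1}; union {s1, s5}; ε-closure = {s1, s5, s8}.
Read 'b': s1→{s5}, s5→{s4, s6}, s8→{s1}; union {s1, s4, s5, s6}; ε-closure = {s1, s4, s5, s6, s8}.
Read 'a': s1→∅, s4→{s3, s4}, s5→{s4}, s6→{s1}, s8→{s6, s8}; union {s1, s3, s4, s6, s8}; ε-closure = {s1, s3, s4, s6, s8, s9}.
State s7 is not in {s1, s3, s4, s6, s8, s9}.

No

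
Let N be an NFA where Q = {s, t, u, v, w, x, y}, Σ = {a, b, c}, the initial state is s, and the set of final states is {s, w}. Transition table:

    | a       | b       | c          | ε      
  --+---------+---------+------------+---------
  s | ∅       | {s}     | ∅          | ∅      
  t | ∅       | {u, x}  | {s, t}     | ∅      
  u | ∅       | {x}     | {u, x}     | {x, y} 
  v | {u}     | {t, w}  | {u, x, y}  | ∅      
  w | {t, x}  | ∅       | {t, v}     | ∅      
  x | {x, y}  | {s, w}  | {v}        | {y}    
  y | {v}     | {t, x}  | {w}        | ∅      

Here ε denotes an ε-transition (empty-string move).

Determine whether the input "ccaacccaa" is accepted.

Start in {s}.
Read 'c': s→∅; now ∅.
The set is empty and remains empty for the remaining 8 symbols.
The final set ∅ contains no accepting state.

No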